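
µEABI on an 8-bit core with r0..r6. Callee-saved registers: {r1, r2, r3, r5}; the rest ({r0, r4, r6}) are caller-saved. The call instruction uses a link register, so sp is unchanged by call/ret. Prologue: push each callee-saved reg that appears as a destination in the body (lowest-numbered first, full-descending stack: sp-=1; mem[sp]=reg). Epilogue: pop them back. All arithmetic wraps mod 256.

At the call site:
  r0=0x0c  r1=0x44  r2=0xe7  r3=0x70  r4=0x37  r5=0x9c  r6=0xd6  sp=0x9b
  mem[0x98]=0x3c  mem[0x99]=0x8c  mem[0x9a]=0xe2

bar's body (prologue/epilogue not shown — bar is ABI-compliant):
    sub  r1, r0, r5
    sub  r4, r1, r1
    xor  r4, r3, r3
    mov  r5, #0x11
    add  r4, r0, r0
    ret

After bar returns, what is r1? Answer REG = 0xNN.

REG = 0x44

prologue: push r1 -> mem[0x9a]=0x44, sp=0x9a
prologue: push r5 -> mem[0x99]=0x9c, sp=0x99
body[0] sub  r1, r0, r5 -> r1=0x70
body[1] sub  r4, r1, r1 -> r4=0x00
body[2] xor  r4, r3, r3 -> r4=0x00
body[3] mov  r5, #0x11 -> r5=0x11
body[4] add  r4, r0, r0 -> r4=0x18
epilogue: pop r5=0x9c, sp=0x9a
epilogue: pop r1=0x44, sp=0x9b
r1 is callee-saved -> restored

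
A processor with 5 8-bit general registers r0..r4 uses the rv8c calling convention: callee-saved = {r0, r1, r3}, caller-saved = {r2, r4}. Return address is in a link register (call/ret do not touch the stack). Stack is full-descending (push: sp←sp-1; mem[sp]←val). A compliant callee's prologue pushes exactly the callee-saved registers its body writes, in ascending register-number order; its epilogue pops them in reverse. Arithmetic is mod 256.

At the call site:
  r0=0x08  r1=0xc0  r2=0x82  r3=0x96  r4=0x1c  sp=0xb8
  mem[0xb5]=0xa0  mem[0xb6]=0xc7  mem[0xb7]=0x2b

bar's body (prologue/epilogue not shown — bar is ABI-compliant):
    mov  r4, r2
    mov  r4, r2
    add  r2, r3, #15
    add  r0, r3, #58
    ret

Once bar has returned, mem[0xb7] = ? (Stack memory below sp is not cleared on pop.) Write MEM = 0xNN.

MEM = 0x08

prologue: push r0 → mem[0xb7]=0x08, sp=0xb7
body[0] mov  r4, r2 → r4=0x82
body[1] mov  r4, r2 → r4=0x82
body[2] add  r2, r3, #15 → r2=0xa5
body[3] add  r0, r3, #58 → r0=0xd0
epilogue: pop r0=0x08, sp=0xb8
prologue pushed ['r0'] at ['0xb7']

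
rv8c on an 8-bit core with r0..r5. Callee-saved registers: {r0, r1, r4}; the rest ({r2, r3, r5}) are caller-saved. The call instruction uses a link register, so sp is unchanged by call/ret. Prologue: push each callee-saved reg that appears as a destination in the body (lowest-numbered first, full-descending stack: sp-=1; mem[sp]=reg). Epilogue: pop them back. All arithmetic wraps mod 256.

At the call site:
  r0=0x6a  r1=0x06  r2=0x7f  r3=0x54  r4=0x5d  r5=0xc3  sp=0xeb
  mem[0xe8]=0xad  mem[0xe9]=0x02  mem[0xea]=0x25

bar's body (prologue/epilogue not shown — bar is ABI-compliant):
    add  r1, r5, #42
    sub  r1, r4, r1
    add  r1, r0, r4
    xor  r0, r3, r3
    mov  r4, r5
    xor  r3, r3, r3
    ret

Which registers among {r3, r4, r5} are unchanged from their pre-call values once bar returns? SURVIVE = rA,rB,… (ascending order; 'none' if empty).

SURVIVE = r4,r5

prologue: push r0 → mem[0xea]=0x6a, sp=0xea
prologue: push r1 → mem[0xe9]=0x06, sp=0xe9
prologue: push r4 → mem[0xe8]=0x5d, sp=0xe8
body[0] add  r1, r5, #42 → r1=0xed
body[1] sub  r1, r4, r1 → r1=0x70
body[2] add  r1, r0, r4 → r1=0xc7
body[3] xor  r0, r3, r3 → r0=0x00
body[4] mov  r4, r5 → r4=0xc3
body[5] xor  r3, r3, r3 → r3=0x00
epilogue: pop r4=0x5d, sp=0xe9
epilogue: pop r1=0x06, sp=0xea
epilogue: pop r0=0x6a, sp=0xeb
r3: caller-saved, written=True
r4: callee-saved, written=True
r5: caller-saved, written=False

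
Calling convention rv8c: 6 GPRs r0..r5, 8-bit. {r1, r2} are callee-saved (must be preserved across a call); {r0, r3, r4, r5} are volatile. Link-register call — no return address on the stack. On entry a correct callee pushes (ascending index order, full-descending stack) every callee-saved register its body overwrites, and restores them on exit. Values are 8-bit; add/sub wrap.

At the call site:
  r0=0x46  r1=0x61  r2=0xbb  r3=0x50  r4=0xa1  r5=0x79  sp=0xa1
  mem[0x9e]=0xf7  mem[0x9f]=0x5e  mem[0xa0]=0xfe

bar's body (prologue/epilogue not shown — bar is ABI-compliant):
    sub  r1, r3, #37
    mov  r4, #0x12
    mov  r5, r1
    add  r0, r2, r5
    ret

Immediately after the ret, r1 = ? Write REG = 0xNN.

prologue: push r1 → mem[0xa0]=0x61, sp=0xa0
body[0] sub  r1, r3, #37 → r1=0x2b
body[1] mov  r4, #0x12 → r4=0x12
body[2] mov  r5, r1 → r5=0x2b
body[3] add  r0, r2, r5 → r0=0xe6
epilogue: pop r1=0x61, sp=0xa1
r1 is callee-saved → restored

REG = 0x61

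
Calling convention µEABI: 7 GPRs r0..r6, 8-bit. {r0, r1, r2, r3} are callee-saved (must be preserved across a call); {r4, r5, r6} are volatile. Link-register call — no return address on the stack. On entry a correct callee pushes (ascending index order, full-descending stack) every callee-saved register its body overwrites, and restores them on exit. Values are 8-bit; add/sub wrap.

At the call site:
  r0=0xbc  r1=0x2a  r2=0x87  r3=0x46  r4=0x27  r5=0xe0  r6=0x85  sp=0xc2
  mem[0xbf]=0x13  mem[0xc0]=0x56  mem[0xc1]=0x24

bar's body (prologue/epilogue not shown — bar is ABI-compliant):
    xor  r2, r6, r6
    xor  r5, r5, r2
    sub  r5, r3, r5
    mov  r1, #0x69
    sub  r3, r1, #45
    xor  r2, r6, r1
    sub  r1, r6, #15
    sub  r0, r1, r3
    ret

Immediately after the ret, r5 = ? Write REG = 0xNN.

prologue: push r0 -> mem[0xc1]=0xbc, sp=0xc1
prologue: push r1 -> mem[0xc0]=0x2a, sp=0xc0
prologue: push r2 -> mem[0xbf]=0x87, sp=0xbf
prologue: push r3 -> mem[0xbe]=0x46, sp=0xbe
body[0] xor  r2, r6, r6 -> r2=0x00
body[1] xor  r5, r5, r2 -> r5=0xe0
body[2] sub  r5, r3, r5 -> r5=0x66
body[3] mov  r1, #0x69 -> r1=0x69
body[4] sub  r3, r1, #45 -> r3=0x3c
body[5] xor  r2, r6, r1 -> r2=0xec
body[6] sub  r1, r6, #15 -> r1=0x76
body[7] sub  r0, r1, r3 -> r0=0x3a
epilogue: pop r3=0x46, sp=0xbf
epilogue: pop r2=0x87, sp=0xc0
epilogue: pop r1=0x2a, sp=0xc1
epilogue: pop r0=0xbc, sp=0xc2
r5 is caller-saved -> body value

REG = 0x66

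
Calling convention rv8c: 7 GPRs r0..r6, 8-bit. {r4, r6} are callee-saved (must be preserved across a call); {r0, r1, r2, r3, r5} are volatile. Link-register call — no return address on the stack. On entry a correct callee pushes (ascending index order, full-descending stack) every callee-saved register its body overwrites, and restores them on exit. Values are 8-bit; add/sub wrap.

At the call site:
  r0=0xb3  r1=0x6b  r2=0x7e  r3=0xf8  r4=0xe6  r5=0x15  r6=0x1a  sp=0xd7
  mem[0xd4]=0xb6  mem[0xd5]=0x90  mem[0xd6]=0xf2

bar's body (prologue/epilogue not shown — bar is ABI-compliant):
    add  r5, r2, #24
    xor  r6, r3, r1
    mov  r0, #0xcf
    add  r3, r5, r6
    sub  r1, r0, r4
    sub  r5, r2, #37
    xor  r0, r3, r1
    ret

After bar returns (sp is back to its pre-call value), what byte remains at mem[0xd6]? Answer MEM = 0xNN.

MEM = 0x1a

prologue: push r6 → mem[0xd6]=0x1a, sp=0xd6
body[0] add  r5, r2, #24 → r5=0x96
body[1] xor  r6, r3, r1 → r6=0x93
body[2] mov  r0, #0xcf → r0=0xcf
body[3] add  r3, r5, r6 → r3=0x29
body[4] sub  r1, r0, r4 → r1=0xe9
body[5] sub  r5, r2, #37 → r5=0x59
body[6] xor  r0, r3, r1 → r0=0xc0
epilogue: pop r6=0x1a, sp=0xd7
prologue pushed ['r6'] at ['0xd6']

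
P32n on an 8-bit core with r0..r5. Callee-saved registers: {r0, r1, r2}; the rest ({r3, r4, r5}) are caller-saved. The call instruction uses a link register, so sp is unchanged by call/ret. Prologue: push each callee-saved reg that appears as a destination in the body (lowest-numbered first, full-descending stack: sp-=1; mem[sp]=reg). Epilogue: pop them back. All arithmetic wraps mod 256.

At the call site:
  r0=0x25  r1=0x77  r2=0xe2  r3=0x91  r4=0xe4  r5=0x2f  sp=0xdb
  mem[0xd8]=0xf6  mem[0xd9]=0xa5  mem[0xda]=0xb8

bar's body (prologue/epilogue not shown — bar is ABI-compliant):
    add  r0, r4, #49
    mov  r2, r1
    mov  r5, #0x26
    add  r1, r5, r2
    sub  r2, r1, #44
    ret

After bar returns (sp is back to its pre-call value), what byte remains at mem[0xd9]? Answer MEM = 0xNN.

MEM = 0x77

prologue: push r0 -> mem[0xda]=0x25, sp=0xda
prologue: push r1 -> mem[0xd9]=0x77, sp=0xd9
prologue: push r2 -> mem[0xd8]=0xe2, sp=0xd8
body[0] add  r0, r4, #49 -> r0=0x15
body[1] mov  r2, r1 -> r2=0x77
body[2] mov  r5, #0x26 -> r5=0x26
body[3] add  r1, r5, r2 -> r1=0x9d
body[4] sub  r2, r1, #44 -> r2=0x71
epilogue: pop r2=0xe2, sp=0xd9
epilogue: pop r1=0x77, sp=0xda
epilogue: pop r0=0x25, sp=0xdb
prologue pushed ['r0', 'r1', 'r2'] at ['0xda', '0xd9', '0xd8']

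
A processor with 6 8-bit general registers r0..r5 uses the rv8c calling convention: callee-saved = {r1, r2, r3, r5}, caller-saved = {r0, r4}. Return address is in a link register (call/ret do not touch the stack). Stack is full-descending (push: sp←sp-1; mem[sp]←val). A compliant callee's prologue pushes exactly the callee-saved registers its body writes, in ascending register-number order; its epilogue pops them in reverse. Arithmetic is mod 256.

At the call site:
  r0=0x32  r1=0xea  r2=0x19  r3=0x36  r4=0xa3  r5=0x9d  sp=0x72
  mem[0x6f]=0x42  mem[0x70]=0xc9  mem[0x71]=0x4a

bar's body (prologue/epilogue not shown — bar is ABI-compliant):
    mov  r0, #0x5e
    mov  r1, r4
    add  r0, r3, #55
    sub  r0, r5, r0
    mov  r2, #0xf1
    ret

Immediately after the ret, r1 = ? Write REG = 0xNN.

prologue: push r1 -> mem[0x71]=0xea, sp=0x71
prologue: push r2 -> mem[0x70]=0x19, sp=0x70
body[0] mov  r0, #0x5e -> r0=0x5e
body[1] mov  r1, r4 -> r1=0xa3
body[2] add  r0, r3, #55 -> r0=0x6d
body[3] sub  r0, r5, r0 -> r0=0x30
body[4] mov  r2, #0xf1 -> r2=0xf1
epilogue: pop r2=0x19, sp=0x71
epilogue: pop r1=0xea, sp=0x72
r1 is callee-saved -> restored

REG = 0xea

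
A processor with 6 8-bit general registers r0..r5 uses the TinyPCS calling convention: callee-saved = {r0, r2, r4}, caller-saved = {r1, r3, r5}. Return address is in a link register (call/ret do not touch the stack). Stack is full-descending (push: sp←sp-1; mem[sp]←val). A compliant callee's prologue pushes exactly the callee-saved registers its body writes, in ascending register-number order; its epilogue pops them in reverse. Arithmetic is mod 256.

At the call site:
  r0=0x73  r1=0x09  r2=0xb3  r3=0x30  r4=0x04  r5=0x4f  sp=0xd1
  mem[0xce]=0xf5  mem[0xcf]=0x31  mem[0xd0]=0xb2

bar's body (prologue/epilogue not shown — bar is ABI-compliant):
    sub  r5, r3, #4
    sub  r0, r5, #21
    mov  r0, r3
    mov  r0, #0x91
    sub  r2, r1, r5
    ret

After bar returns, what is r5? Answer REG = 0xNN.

REG = 0x2c

prologue: push r0 -> mem[0xd0]=0x73, sp=0xd0
prologue: push r2 -> mem[0xcf]=0xb3, sp=0xcf
body[0] sub  r5, r3, #4 -> r5=0x2c
body[1] sub  r0, r5, #21 -> r0=0x17
body[2] mov  r0, r3 -> r0=0x30
body[3] mov  r0, #0x91 -> r0=0x91
body[4] sub  r2, r1, r5 -> r2=0xdd
epilogue: pop r2=0xb3, sp=0xd0
epilogue: pop r0=0x73, sp=0xd1
r5 is caller-saved -> body value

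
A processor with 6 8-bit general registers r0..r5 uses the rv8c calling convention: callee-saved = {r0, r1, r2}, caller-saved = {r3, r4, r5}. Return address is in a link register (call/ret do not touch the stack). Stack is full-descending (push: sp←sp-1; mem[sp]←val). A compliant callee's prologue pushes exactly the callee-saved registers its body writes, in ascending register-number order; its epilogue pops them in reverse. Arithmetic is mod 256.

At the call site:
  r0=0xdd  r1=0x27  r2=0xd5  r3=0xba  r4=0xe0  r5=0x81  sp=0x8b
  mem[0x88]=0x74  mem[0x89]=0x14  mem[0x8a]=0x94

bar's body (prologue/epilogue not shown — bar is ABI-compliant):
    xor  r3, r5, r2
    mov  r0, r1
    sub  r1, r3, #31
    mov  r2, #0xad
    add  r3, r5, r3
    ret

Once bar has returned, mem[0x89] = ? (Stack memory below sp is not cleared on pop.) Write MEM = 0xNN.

MEM = 0x27

prologue: push r0 → mem[0x8a]=0xdd, sp=0x8a
prologue: push r1 → mem[0x89]=0x27, sp=0x89
prologue: push r2 → mem[0x88]=0xd5, sp=0x88
body[0] xor  r3, r5, r2 → r3=0x54
body[1] mov  r0, r1 → r0=0x27
body[2] sub  r1, r3, #31 → r1=0x35
body[3] mov  r2, #0xad → r2=0xad
body[4] add  r3, r5, r3 → r3=0xd5
epilogue: pop r2=0xd5, sp=0x89
epilogue: pop r1=0x27, sp=0x8a
epilogue: pop r0=0xdd, sp=0x8b
prologue pushed ['r0', 'r1', 'r2'] at ['0x8a', '0x89', '0x88']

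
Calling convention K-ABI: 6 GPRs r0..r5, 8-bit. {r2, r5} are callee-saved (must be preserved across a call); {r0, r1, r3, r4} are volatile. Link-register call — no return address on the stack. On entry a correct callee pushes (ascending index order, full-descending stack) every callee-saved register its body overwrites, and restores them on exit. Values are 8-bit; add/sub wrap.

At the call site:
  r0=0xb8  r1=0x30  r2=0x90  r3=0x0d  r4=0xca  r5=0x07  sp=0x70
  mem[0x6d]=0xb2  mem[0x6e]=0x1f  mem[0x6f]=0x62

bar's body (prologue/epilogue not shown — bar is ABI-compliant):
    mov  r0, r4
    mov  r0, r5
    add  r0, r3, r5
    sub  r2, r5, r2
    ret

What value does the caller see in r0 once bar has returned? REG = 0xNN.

REG = 0x14

prologue: push r2 -> mem[0x6f]=0x90, sp=0x6f
body[0] mov  r0, r4 -> r0=0xca
body[1] mov  r0, r5 -> r0=0x07
body[2] add  r0, r3, r5 -> r0=0x14
body[3] sub  r2, r5, r2 -> r2=0x77
epilogue: pop r2=0x90, sp=0x70
r0 is caller-saved -> body value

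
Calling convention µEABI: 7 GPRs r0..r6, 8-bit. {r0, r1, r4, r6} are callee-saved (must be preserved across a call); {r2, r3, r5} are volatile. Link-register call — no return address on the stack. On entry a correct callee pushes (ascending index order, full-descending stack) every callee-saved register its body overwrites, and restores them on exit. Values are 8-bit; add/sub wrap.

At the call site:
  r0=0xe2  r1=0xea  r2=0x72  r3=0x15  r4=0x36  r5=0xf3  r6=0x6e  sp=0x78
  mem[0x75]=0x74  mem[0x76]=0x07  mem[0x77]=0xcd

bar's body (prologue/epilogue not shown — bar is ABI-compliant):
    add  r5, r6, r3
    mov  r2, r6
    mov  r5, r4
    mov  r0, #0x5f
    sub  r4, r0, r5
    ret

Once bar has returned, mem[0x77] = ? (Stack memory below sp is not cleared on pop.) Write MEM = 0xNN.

prologue: push r0 → mem[0x77]=0xe2, sp=0x77
prologue: push r4 → mem[0x76]=0x36, sp=0x76
body[0] add  r5, r6, r3 → r5=0x83
body[1] mov  r2, r6 → r2=0x6e
body[2] mov  r5, r4 → r5=0x36
body[3] mov  r0, #0x5f → r0=0x5f
body[4] sub  r4, r0, r5 → r4=0x29
epilogue: pop r4=0x36, sp=0x77
epilogue: pop r0=0xe2, sp=0x78
prologue pushed ['r0', 'r4'] at ['0x77', '0x76']

MEM = 0xe2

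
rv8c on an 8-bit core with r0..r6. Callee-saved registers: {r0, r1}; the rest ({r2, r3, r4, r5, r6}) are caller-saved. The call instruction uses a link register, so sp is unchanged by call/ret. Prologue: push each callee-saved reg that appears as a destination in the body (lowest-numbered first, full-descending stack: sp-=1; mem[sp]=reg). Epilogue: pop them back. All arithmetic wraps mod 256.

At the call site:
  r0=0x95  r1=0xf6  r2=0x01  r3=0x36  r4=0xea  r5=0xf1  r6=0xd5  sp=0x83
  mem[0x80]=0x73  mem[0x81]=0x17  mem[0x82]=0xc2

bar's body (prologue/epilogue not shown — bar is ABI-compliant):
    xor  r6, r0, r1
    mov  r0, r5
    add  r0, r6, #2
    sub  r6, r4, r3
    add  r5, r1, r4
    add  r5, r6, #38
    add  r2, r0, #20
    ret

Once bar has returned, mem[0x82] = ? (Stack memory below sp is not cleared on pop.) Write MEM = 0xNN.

MEM = 0x95

prologue: push r0 -> mem[0x82]=0x95, sp=0x82
body[0] xor  r6, r0, r1 -> r6=0x63
body[1] mov  r0, r5 -> r0=0xf1
body[2] add  r0, r6, #2 -> r0=0x65
body[3] sub  r6, r4, r3 -> r6=0xb4
body[4] add  r5, r1, r4 -> r5=0xe0
body[5] add  r5, r6, #38 -> r5=0xda
body[6] add  r2, r0, #20 -> r2=0x79
epilogue: pop r0=0x95, sp=0x83
prologue pushed ['r0'] at ['0x82']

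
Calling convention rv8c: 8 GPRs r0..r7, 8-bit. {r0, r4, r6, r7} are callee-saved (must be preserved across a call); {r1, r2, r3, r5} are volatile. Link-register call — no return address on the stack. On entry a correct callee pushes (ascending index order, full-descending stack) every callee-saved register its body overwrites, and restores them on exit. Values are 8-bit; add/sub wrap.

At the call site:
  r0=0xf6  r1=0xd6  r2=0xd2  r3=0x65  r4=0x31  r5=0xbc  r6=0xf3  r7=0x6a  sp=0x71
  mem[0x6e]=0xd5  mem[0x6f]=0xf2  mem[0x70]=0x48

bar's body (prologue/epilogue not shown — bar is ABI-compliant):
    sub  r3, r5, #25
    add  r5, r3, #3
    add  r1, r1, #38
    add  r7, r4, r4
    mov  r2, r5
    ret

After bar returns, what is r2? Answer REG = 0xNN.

REG = 0xa6

prologue: push r7 -> mem[0x70]=0x6a, sp=0x70
body[0] sub  r3, r5, #25 -> r3=0xa3
body[1] add  r5, r3, #3 -> r5=0xa6
body[2] add  r1, r1, #38 -> r1=0xfc
body[3] add  r7, r4, r4 -> r7=0x62
body[4] mov  r2, r5 -> r2=0xa6
epilogue: pop r7=0x6a, sp=0x71
r2 is caller-saved -> body value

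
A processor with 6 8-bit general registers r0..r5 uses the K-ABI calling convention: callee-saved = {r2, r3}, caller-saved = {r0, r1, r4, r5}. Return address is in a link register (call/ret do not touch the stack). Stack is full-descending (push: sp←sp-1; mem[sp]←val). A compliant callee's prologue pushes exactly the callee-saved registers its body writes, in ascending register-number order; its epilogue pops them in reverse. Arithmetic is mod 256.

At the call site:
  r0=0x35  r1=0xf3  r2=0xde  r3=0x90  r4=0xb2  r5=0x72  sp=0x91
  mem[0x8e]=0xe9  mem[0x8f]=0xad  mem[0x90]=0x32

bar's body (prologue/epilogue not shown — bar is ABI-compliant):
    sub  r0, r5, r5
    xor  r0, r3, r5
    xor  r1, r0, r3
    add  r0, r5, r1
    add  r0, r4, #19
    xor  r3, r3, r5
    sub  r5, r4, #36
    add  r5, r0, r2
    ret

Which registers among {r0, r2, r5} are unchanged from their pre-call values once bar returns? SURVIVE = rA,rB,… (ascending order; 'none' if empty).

SURVIVE = r2

prologue: push r3 -> mem[0x90]=0x90, sp=0x90
body[0] sub  r0, r5, r5 -> r0=0x00
body[1] xor  r0, r3, r5 -> r0=0xe2
body[2] xor  r1, r0, r3 -> r1=0x72
body[3] add  r0, r5, r1 -> r0=0xe4
body[4] add  r0, r4, #19 -> r0=0xc5
body[5] xor  r3, r3, r5 -> r3=0xe2
body[6] sub  r5, r4, #36 -> r5=0x8e
body[7] add  r5, r0, r2 -> r5=0xa3
epilogue: pop r3=0x90, sp=0x91
r0: caller-saved, written=True
r2: callee-saved, written=False
r5: caller-saved, written=True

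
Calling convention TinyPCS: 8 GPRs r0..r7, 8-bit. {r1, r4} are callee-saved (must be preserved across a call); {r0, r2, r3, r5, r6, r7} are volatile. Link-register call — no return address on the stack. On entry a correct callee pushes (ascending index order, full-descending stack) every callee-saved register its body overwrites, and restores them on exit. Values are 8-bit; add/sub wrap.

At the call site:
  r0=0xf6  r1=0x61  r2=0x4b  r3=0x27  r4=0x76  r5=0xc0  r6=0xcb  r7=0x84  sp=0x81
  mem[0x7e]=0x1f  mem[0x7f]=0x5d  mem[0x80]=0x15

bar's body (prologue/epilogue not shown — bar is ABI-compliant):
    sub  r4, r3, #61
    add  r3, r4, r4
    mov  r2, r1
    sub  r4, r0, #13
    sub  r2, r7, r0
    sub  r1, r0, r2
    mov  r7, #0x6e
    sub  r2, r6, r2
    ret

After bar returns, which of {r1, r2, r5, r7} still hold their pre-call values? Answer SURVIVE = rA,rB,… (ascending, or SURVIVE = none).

SURVIVE = r1,r5

prologue: push r1 → mem[0x80]=0x61, sp=0x80
prologue: push r4 → mem[0x7f]=0x76, sp=0x7f
body[0] sub  r4, r3, #61 → r4=0xea
body[1] add  r3, r4, r4 → r3=0xd4
body[2] mov  r2, r1 → r2=0x61
body[3] sub  r4, r0, #13 → r4=0xe9
body[4] sub  r2, r7, r0 → r2=0x8e
body[5] sub  r1, r0, r2 → r1=0x68
body[6] mov  r7, #0x6e → r7=0x6e
body[7] sub  r2, r6, r2 → r2=0x3d
epilogue: pop r4=0x76, sp=0x80
epilogue: pop r1=0x61, sp=0x81
r1: callee-saved, written=True
r2: caller-saved, written=True
r5: caller-saved, written=False
r7: caller-saved, written=True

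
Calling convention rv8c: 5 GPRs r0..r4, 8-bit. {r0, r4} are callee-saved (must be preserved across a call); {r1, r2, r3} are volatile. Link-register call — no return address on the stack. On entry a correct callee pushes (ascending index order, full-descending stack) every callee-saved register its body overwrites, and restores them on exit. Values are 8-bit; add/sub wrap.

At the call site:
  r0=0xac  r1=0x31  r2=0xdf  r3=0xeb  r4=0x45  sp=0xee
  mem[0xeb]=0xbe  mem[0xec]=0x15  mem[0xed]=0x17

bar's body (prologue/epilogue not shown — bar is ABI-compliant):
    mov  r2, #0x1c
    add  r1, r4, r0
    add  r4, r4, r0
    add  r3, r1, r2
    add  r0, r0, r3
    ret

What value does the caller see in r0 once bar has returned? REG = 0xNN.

REG = 0xac

prologue: push r0 -> mem[0xed]=0xac, sp=0xed
prologue: push r4 -> mem[0xec]=0x45, sp=0xec
body[0] mov  r2, #0x1c -> r2=0x1c
body[1] add  r1, r4, r0 -> r1=0xf1
body[2] add  r4, r4, r0 -> r4=0xf1
body[3] add  r3, r1, r2 -> r3=0x0d
body[4] add  r0, r0, r3 -> r0=0xb9
epilogue: pop r4=0x45, sp=0xed
epilogue: pop r0=0xac, sp=0xee
r0 is callee-saved -> restored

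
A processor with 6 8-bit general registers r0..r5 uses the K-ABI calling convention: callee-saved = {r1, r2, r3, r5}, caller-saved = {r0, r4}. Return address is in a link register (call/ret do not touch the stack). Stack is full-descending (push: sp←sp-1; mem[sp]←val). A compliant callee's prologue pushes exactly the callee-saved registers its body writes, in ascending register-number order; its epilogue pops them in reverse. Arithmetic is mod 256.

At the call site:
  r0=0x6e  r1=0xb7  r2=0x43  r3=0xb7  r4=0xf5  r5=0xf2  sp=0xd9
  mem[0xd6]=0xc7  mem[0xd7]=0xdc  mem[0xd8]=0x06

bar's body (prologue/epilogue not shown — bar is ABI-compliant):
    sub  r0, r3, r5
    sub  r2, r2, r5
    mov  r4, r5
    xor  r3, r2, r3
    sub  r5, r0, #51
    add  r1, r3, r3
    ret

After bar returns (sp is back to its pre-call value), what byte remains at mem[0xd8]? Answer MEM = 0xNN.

MEM = 0xb7

prologue: push r1 -> mem[0xd8]=0xb7, sp=0xd8
prologue: push r2 -> mem[0xd7]=0x43, sp=0xd7
prologue: push r3 -> mem[0xd6]=0xb7, sp=0xd6
prologue: push r5 -> mem[0xd5]=0xf2, sp=0xd5
body[0] sub  r0, r3, r5 -> r0=0xc5
body[1] sub  r2, r2, r5 -> r2=0x51
body[2] mov  r4, r5 -> r4=0xf2
body[3] xor  r3, r2, r3 -> r3=0xe6
body[4] sub  r5, r0, #51 -> r5=0x92
body[5] add  r1, r3, r3 -> r1=0xcc
epilogue: pop r5=0xf2, sp=0xd6
epilogue: pop r3=0xb7, sp=0xd7
epilogue: pop r2=0x43, sp=0xd8
epilogue: pop r1=0xb7, sp=0xd9
prologue pushed ['r1', 'r2', 'r3', 'r5'] at ['0xd8', '0xd7', '0xd6', '0xd5']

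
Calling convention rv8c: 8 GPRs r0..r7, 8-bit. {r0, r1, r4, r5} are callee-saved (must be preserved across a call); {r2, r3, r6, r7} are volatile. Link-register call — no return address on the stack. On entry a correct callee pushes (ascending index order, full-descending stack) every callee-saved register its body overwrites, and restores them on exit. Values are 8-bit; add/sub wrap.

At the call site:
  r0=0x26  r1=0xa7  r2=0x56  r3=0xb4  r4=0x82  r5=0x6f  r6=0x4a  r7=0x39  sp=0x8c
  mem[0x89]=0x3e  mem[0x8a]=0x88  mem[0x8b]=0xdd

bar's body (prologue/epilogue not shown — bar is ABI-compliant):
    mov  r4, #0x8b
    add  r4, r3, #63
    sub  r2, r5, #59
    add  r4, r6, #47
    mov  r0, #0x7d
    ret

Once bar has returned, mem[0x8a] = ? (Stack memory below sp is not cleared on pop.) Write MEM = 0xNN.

prologue: push r0 -> mem[0x8b]=0x26, sp=0x8b
prologue: push r4 -> mem[0x8a]=0x82, sp=0x8a
body[0] mov  r4, #0x8b -> r4=0x8b
body[1] add  r4, r3, #63 -> r4=0xf3
body[2] sub  r2, r5, #59 -> r2=0x34
body[3] add  r4, r6, #47 -> r4=0x79
body[4] mov  r0, #0x7d -> r0=0x7d
epilogue: pop r4=0x82, sp=0x8b
epilogue: pop r0=0x26, sp=0x8c
prologue pushed ['r0', 'r4'] at ['0x8b', '0x8a']

MEM = 0x82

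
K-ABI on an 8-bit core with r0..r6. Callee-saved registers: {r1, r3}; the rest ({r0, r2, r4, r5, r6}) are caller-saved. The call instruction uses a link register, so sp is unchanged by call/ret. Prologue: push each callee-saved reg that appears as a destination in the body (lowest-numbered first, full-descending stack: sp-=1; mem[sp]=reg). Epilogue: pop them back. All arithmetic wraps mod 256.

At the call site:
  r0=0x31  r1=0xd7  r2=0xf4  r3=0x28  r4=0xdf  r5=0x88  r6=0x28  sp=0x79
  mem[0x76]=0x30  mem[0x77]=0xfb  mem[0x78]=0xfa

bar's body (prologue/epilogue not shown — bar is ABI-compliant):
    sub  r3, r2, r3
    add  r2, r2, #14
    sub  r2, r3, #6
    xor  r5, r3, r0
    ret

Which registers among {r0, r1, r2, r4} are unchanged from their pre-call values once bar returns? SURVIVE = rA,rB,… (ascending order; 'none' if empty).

prologue: push r3 -> mem[0x78]=0x28, sp=0x78
body[0] sub  r3, r2, r3 -> r3=0xcc
body[1] add  r2, r2, #14 -> r2=0x02
body[2] sub  r2, r3, #6 -> r2=0xc6
body[3] xor  r5, r3, r0 -> r5=0xfd
epilogue: pop r3=0x28, sp=0x79
r0: caller-saved, written=False
r1: callee-saved, written=False
r2: caller-saved, written=True
r4: caller-saved, written=False

SURVIVE = r0,r1,r4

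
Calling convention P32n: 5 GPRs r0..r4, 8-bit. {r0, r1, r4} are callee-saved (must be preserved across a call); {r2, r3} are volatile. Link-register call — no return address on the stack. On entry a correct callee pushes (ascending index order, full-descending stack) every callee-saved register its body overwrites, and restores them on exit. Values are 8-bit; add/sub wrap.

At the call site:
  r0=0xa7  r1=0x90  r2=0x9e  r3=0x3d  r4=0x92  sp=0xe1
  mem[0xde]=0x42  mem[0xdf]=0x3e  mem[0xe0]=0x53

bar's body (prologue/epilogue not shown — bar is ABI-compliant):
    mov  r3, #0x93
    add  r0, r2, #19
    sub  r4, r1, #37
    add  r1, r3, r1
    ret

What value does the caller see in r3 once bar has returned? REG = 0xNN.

prologue: push r0 → mem[0xe0]=0xa7, sp=0xe0
prologue: push r1 → mem[0xdf]=0x90, sp=0xdf
prologue: push r4 → mem[0xde]=0x92, sp=0xde
body[0] mov  r3, #0x93 → r3=0x93
body[1] add  r0, r2, #19 → r0=0xb1
body[2] sub  r4, r1, #37 → r4=0x6b
body[3] add  r1, r3, r1 → r1=0x23
epilogue: pop r4=0x92, sp=0xdf
epilogue: pop r1=0x90, sp=0xe0
epilogue: pop r0=0xa7, sp=0xe1
r3 is caller-saved → body value

REG = 0x93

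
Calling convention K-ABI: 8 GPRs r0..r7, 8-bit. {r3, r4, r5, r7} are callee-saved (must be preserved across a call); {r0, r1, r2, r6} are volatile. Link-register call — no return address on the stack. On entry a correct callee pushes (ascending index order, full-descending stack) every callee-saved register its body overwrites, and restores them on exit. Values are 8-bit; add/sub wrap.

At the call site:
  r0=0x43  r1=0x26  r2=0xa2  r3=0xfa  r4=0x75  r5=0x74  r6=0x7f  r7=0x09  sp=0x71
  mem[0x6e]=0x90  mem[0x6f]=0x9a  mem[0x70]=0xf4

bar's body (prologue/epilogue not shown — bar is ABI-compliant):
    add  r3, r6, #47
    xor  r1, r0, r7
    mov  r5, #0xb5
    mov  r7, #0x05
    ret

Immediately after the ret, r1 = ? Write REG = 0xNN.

prologue: push r3 -> mem[0x70]=0xfa, sp=0x70
prologue: push r5 -> mem[0x6f]=0x74, sp=0x6f
prologue: push r7 -> mem[0x6e]=0x09, sp=0x6e
body[0] add  r3, r6, #47 -> r3=0xae
body[1] xor  r1, r0, r7 -> r1=0x4a
body[2] mov  r5, #0xb5 -> r5=0xb5
body[3] mov  r7, #0x05 -> r7=0x05
epilogue: pop r7=0x09, sp=0x6f
epilogue: pop r5=0x74, sp=0x70
epilogue: pop r3=0xfa, sp=0x71
r1 is caller-saved -> body value

REG = 0x4a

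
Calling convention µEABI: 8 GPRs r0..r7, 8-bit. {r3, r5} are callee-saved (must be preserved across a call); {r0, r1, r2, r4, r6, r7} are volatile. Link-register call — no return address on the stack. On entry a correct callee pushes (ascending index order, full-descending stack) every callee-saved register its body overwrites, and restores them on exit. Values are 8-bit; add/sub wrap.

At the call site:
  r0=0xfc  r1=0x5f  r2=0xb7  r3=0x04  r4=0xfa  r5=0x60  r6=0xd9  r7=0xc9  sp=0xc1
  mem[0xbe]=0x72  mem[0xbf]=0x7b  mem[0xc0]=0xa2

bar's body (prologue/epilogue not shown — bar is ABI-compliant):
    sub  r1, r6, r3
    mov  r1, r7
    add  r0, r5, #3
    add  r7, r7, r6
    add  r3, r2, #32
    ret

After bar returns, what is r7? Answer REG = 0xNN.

REG = 0xa2

prologue: push r3 -> mem[0xc0]=0x04, sp=0xc0
body[0] sub  r1, r6, r3 -> r1=0xd5
body[1] mov  r1, r7 -> r1=0xc9
body[2] add  r0, r5, #3 -> r0=0x63
body[3] add  r7, r7, r6 -> r7=0xa2
body[4] add  r3, r2, #32 -> r3=0xd7
epilogue: pop r3=0x04, sp=0xc1
r7 is caller-saved -> body value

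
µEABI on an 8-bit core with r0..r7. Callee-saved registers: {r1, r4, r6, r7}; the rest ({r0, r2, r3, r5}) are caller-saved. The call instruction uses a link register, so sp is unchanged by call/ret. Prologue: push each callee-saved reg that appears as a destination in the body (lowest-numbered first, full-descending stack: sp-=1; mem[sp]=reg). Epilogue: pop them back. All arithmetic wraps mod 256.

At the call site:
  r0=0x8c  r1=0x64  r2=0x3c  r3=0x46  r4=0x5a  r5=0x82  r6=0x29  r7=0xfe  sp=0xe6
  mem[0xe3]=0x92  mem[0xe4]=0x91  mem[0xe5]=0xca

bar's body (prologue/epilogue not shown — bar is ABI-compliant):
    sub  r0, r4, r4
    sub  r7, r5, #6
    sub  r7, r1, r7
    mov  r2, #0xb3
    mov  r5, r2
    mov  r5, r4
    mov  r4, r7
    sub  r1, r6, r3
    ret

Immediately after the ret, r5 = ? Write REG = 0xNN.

REG = 0x5a

prologue: push r1 -> mem[0xe5]=0x64, sp=0xe5
prologue: push r4 -> mem[0xe4]=0x5a, sp=0xe4
prologue: push r7 -> mem[0xe3]=0xfe, sp=0xe3
body[0] sub  r0, r4, r4 -> r0=0x00
body[1] sub  r7, r5, #6 -> r7=0x7c
body[2] sub  r7, r1, r7 -> r7=0xe8
body[3] mov  r2, #0xb3 -> r2=0xb3
body[4] mov  r5, r2 -> r5=0xb3
body[5] mov  r5, r4 -> r5=0x5a
body[6] mov  r4, r7 -> r4=0xe8
body[7] sub  r1, r6, r3 -> r1=0xe3
epilogue: pop r7=0xfe, sp=0xe4
epilogue: pop r4=0x5a, sp=0xe5
epilogue: pop r1=0x64, sp=0xe6
r5 is caller-saved -> body value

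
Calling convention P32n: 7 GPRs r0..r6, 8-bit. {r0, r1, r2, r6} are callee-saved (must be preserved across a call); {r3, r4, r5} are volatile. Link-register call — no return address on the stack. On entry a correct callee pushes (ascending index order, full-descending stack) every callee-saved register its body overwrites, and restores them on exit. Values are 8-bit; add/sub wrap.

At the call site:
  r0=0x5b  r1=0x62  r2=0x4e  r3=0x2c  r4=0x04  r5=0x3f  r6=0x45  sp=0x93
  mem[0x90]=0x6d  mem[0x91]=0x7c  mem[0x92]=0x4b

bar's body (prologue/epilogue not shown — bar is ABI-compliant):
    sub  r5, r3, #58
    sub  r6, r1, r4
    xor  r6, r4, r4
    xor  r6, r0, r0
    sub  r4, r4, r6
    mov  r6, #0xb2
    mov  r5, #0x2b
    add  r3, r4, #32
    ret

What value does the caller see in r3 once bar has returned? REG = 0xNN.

prologue: push r6 -> mem[0x92]=0x45, sp=0x92
body[0] sub  r5, r3, #58 -> r5=0xf2
body[1] sub  r6, r1, r4 -> r6=0x5e
body[2] xor  r6, r4, r4 -> r6=0x00
body[3] xor  r6, r0, r0 -> r6=0x00
body[4] sub  r4, r4, r6 -> r4=0x04
body[5] mov  r6, #0xb2 -> r6=0xb2
body[6] mov  r5, #0x2b -> r5=0x2b
body[7] add  r3, r4, #32 -> r3=0x24
epilogue: pop r6=0x45, sp=0x93
r3 is caller-saved -> body value

REG = 0x24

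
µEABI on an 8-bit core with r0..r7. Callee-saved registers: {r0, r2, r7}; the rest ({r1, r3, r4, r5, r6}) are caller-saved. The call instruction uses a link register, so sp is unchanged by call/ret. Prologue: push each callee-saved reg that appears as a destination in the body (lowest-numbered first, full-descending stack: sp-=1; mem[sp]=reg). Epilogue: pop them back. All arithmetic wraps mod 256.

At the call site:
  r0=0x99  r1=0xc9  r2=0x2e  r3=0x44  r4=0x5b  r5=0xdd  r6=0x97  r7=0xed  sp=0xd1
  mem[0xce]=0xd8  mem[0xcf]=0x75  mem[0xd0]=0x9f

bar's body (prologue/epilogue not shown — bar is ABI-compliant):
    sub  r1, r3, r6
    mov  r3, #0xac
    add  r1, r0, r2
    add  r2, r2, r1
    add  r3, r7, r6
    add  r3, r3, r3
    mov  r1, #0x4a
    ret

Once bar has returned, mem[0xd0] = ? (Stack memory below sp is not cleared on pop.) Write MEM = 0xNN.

prologue: push r2 → mem[0xd0]=0x2e, sp=0xd0
body[0] sub  r1, r3, r6 → r1=0xad
body[1] mov  r3, #0xac → r3=0xac
body[2] add  r1, r0, r2 → r1=0xc7
body[3] add  r2, r2, r1 → r2=0xf5
body[4] add  r3, r7, r6 → r3=0x84
body[5] add  r3, r3, r3 → r3=0x08
body[6] mov  r1, #0x4a → r1=0x4a
epilogue: pop r2=0x2e, sp=0xd1
prologue pushed ['r2'] at ['0xd0']

MEM = 0x2e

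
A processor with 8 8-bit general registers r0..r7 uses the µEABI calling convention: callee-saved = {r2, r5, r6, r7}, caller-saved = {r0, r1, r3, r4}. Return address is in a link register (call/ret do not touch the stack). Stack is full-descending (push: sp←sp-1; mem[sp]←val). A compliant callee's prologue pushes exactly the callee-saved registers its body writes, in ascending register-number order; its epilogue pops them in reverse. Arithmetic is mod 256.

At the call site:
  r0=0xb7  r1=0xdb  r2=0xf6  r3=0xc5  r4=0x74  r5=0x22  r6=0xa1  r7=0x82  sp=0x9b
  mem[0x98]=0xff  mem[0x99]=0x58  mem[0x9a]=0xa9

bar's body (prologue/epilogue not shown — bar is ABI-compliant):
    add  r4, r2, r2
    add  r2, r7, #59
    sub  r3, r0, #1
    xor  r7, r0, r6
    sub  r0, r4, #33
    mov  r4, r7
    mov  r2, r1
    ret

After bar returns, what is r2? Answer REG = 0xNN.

REG = 0xf6

prologue: push r2 → mem[0x9a]=0xf6, sp=0x9a
prologue: push r7 → mem[0x99]=0x82, sp=0x99
body[0] add  r4, r2, r2 → r4=0xec
body[1] add  r2, r7, #59 → r2=0xbd
body[2] sub  r3, r0, #1 → r3=0xb6
body[3] xor  r7, r0, r6 → r7=0x16
body[4] sub  r0, r4, #33 → r0=0xcb
body[5] mov  r4, r7 → r4=0x16
body[6] mov  r2, r1 → r2=0xdb
epilogue: pop r7=0x82, sp=0x9a
epilogue: pop r2=0xf6, sp=0x9b
r2 is callee-saved → restored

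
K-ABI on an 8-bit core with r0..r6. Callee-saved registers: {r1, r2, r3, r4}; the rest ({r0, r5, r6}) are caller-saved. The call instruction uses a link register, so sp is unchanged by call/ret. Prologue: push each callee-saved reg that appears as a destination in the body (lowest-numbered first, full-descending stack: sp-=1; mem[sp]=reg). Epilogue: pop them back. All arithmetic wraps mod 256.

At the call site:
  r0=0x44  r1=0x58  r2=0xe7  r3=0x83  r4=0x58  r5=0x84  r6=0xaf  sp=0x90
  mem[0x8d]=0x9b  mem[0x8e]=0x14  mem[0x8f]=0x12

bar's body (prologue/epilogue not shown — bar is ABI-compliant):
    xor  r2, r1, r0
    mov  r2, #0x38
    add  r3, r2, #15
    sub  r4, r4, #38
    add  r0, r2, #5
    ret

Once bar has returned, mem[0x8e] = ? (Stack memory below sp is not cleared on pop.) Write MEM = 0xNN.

MEM = 0x83

prologue: push r2 -> mem[0x8f]=0xe7, sp=0x8f
prologue: push r3 -> mem[0x8e]=0x83, sp=0x8e
prologue: push r4 -> mem[0x8d]=0x58, sp=0x8d
body[0] xor  r2, r1, r0 -> r2=0x1c
body[1] mov  r2, #0x38 -> r2=0x38
body[2] add  r3, r2, #15 -> r3=0x47
body[3] sub  r4, r4, #38 -> r4=0x32
body[4] add  r0, r2, #5 -> r0=0x3d
epilogue: pop r4=0x58, sp=0x8e
epilogue: pop r3=0x83, sp=0x8f
epilogue: pop r2=0xe7, sp=0x90
prologue pushed ['r2', 'r3', 'r4'] at ['0x8f', '0x8e', '0x8d']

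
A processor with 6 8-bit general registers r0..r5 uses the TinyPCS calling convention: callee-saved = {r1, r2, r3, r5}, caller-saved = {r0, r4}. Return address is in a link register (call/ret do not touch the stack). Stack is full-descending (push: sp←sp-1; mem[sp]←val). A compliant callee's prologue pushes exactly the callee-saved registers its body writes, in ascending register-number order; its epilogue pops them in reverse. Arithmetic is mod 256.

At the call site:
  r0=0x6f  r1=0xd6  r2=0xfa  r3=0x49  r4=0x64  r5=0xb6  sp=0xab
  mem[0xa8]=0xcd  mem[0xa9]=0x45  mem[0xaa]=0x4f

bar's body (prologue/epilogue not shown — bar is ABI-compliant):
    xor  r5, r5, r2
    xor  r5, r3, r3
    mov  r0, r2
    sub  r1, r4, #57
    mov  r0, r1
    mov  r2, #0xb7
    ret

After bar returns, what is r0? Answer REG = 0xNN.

REG = 0x2b

prologue: push r1 -> mem[0xaa]=0xd6, sp=0xaa
prologue: push r2 -> mem[0xa9]=0xfa, sp=0xa9
prologue: push r5 -> mem[0xa8]=0xb6, sp=0xa8
body[0] xor  r5, r5, r2 -> r5=0x4c
body[1] xor  r5, r3, r3 -> r5=0x00
body[2] mov  r0, r2 -> r0=0xfa
body[3] sub  r1, r4, #57 -> r1=0x2b
body[4] mov  r0, r1 -> r0=0x2b
body[5] mov  r2, #0xb7 -> r2=0xb7
epilogue: pop r5=0xb6, sp=0xa9
epilogue: pop r2=0xfa, sp=0xaa
epilogue: pop r1=0xd6, sp=0xab
r0 is caller-saved -> body value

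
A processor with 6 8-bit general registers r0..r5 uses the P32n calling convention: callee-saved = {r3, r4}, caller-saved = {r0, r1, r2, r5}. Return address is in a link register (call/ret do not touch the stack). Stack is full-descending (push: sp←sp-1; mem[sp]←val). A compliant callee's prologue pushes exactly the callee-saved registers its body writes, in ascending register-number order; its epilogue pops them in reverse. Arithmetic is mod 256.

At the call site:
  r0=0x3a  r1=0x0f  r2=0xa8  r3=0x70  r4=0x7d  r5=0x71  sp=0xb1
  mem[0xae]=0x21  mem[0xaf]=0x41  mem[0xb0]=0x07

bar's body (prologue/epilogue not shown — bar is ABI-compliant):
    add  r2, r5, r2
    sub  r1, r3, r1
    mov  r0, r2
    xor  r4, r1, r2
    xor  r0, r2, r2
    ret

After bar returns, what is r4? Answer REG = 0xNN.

prologue: push r4 → mem[0xb0]=0x7d, sp=0xb0
body[0] add  r2, r5, r2 → r2=0x19
body[1] sub  r1, r3, r1 → r1=0x61
body[2] mov  r0, r2 → r0=0x19
body[3] xor  r4, r1, r2 → r4=0x78
body[4] xor  r0, r2, r2 → r0=0x00
epilogue: pop r4=0x7d, sp=0xb1
r4 is callee-saved → restored

REG = 0x7d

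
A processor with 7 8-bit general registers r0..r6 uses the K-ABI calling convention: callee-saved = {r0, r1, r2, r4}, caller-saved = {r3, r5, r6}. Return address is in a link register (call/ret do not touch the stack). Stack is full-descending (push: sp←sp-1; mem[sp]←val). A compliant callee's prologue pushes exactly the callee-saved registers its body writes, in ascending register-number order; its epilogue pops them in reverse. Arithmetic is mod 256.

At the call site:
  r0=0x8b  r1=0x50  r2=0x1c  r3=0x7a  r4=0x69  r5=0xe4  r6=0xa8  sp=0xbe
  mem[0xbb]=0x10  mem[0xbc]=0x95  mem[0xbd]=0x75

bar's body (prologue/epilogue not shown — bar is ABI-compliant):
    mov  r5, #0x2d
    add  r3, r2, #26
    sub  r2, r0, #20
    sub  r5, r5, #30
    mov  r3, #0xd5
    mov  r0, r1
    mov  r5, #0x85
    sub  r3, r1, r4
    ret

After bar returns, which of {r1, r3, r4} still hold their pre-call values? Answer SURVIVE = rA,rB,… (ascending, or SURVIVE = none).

prologue: push r0 -> mem[0xbd]=0x8b, sp=0xbd
prologue: push r2 -> mem[0xbc]=0x1c, sp=0xbc
body[0] mov  r5, #0x2d -> r5=0x2d
body[1] add  r3, r2, #26 -> r3=0x36
body[2] sub  r2, r0, #20 -> r2=0x77
body[3] sub  r5, r5, #30 -> r5=0x0f
body[4] mov  r3, #0xd5 -> r3=0xd5
body[5] mov  r0, r1 -> r0=0x50
body[6] mov  r5, #0x85 -> r5=0x85
body[7] sub  r3, r1, r4 -> r3=0xe7
epilogue: pop r2=0x1c, sp=0xbd
epilogue: pop r0=0x8b, sp=0xbe
r1: callee-saved, written=False
r3: caller-saved, written=True
r4: callee-saved, written=False

SURVIVE = r1,r4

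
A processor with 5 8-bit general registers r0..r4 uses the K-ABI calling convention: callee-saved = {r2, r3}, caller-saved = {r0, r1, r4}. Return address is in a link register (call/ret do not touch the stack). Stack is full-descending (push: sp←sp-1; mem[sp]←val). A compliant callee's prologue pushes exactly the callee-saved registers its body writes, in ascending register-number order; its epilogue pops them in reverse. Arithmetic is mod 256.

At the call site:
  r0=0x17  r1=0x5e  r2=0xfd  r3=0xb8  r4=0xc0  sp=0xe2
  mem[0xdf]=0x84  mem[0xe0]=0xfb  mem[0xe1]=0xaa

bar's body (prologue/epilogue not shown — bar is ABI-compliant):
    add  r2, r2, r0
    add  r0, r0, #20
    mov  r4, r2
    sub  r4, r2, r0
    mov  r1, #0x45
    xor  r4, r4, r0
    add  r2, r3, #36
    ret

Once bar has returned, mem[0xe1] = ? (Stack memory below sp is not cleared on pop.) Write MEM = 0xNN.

MEM = 0xfd

prologue: push r2 → mem[0xe1]=0xfd, sp=0xe1
body[0] add  r2, r2, r0 → r2=0x14
body[1] add  r0, r0, #20 → r0=0x2b
body[2] mov  r4, r2 → r4=0x14
body[3] sub  r4, r2, r0 → r4=0xe9
body[4] mov  r1, #0x45 → r1=0x45
body[5] xor  r4, r4, r0 → r4=0xc2
body[6] add  r2, r3, #36 → r2=0xdc
epilogue: pop r2=0xfd, sp=0xe2
prologue pushed ['r2'] at ['0xe1']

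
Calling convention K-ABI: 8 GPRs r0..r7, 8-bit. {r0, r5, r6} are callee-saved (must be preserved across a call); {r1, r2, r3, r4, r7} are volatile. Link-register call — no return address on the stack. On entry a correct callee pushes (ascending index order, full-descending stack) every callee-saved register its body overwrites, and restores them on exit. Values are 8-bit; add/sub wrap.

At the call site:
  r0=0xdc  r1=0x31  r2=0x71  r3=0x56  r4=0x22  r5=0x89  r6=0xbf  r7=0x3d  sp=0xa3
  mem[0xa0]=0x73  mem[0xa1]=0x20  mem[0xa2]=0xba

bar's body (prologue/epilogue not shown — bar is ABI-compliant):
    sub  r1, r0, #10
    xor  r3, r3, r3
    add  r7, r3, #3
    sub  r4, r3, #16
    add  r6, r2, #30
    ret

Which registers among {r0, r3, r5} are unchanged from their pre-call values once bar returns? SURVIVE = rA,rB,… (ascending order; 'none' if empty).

prologue: push r6 -> mem[0xa2]=0xbf, sp=0xa2
body[0] sub  r1, r0, #10 -> r1=0xd2
body[1] xor  r3, r3, r3 -> r3=0x00
body[2] add  r7, r3, #3 -> r7=0x03
body[3] sub  r4, r3, #16 -> r4=0xf0
body[4] add  r6, r2, #30 -> r6=0x8f
epilogue: pop r6=0xbf, sp=0xa3
r0: callee-saved, written=False
r3: caller-saved, written=True
r5: callee-saved, written=False

SURVIVE = r0,r5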